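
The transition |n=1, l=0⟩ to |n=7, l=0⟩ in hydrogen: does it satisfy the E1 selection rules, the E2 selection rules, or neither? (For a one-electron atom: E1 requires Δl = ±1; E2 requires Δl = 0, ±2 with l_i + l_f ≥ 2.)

Δl = 0 − 0 = +0; l_i + l_f = 0.
E1 (Δl = ±1): not satisfied.
E2 (Δl = 0,±2, l_i+l_f ≥ 2): not satisfied.

neither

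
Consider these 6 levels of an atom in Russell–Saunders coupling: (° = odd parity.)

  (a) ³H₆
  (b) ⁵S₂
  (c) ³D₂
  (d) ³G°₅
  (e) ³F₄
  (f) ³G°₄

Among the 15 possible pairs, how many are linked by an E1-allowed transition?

(a)–(b): forbidden (parity, ΔS, ΔL, ΔJ).
(a)–(c): forbidden (parity, ΔL, ΔJ).
(a)–(d): allowed.
(a)–(e): forbidden (parity, ΔL, ΔJ).
(a)–(f): forbidden (ΔJ).
(b)–(c): forbidden (parity, ΔS, ΔL).
(b)–(d): forbidden (ΔS, ΔL, ΔJ).
(b)–(e): forbidden (parity, ΔS, ΔL, ΔJ).
(b)–(f): forbidden (ΔS, ΔL, ΔJ).
(c)–(d): forbidden (ΔL, ΔJ).
(c)–(e): forbidden (parity, ΔJ).
(c)–(f): forbidden (ΔL, ΔJ).
(d)–(e): allowed.
(d)–(f): forbidden (parity).
(e)–(f): allowed.
Allowed pairs: 3 of 15.

3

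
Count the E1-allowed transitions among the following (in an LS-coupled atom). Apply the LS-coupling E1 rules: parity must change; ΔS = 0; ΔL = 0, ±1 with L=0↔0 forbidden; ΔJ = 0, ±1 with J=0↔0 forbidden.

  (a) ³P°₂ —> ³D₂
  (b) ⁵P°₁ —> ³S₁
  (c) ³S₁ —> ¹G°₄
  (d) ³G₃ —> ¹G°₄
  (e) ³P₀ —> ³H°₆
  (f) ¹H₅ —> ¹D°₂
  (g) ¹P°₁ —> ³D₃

1

(a) allowed
(b) forbidden (ΔS fails)
(c) forbidden (ΔS, ΔL, ΔJ fail)
(d) forbidden (ΔS fails)
(e) forbidden (ΔL, ΔJ fail)
(f) forbidden (ΔL, ΔJ fail)
(g) forbidden (ΔS, ΔJ fail)
Total allowed: 1 of 7.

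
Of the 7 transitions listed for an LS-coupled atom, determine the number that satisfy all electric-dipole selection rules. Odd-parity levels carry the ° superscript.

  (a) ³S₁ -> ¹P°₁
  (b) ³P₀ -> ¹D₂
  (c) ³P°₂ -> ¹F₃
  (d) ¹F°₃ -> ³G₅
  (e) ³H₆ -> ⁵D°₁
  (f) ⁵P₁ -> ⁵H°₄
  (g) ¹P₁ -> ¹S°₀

(a) forbidden (ΔS fails)
(b) forbidden (parity, ΔS, ΔJ fail)
(c) forbidden (ΔS, ΔL fail)
(d) forbidden (ΔS, ΔJ fail)
(e) forbidden (ΔS, ΔL, ΔJ fail)
(f) forbidden (ΔL, ΔJ fail)
(g) allowed
Total allowed: 1 of 7.

1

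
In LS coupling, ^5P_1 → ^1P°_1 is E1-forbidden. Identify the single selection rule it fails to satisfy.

Parity must change: even → odd — ✓.
ΔS = 0: S: 2 → 0 — ✗.
ΔL = 0, ±1 (not L=0↔0): L: 1 → 1, ΔL = +0 — ✓.
ΔJ = 0, ±1 (not J=0↔0): J: 1 → 1, ΔJ = +0 — ✓.

the ΔS = 0 rule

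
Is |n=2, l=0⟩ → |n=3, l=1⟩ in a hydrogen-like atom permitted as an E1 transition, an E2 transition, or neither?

E1

Δl = 1 − 0 = +1; l_i + l_f = 1.
E1 (Δl = ±1): satisfied.
E2 (Δl = 0,±2, l_i+l_f ≥ 2): not satisfied.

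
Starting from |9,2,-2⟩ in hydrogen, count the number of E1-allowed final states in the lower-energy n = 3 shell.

1

E1 requires Δl = ±1, so l_f ∈ {1, 3}; with 0 ≤ l_f ≤ n_f−1 = 2, the allowed l_f values are {1}.
For l_f = 1: m_f ∈ {m_i−1, m_i, m_i+1} ∩ [−1, 1] = {-1} → 1 state.
Total: 1.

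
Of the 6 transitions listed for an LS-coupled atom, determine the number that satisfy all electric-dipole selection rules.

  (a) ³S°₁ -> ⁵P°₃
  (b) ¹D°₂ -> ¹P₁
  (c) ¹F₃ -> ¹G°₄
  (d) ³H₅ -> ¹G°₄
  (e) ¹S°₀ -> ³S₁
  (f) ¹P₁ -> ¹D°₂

3

(a) forbidden (parity, ΔS, ΔJ fail)
(b) allowed
(c) allowed
(d) forbidden (ΔS fails)
(e) forbidden (ΔS, ΔL fail)
(f) allowed
Total allowed: 3 of 6.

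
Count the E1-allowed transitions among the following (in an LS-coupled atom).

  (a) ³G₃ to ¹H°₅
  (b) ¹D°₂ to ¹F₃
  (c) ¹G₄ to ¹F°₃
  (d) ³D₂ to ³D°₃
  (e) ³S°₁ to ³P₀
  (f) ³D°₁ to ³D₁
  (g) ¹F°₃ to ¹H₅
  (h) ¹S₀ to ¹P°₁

(a) forbidden (ΔS, ΔJ fail)
(b) allowed
(c) allowed
(d) allowed
(e) allowed
(f) allowed
(g) forbidden (ΔL, ΔJ fail)
(h) allowed
Total allowed: 6 of 8.

6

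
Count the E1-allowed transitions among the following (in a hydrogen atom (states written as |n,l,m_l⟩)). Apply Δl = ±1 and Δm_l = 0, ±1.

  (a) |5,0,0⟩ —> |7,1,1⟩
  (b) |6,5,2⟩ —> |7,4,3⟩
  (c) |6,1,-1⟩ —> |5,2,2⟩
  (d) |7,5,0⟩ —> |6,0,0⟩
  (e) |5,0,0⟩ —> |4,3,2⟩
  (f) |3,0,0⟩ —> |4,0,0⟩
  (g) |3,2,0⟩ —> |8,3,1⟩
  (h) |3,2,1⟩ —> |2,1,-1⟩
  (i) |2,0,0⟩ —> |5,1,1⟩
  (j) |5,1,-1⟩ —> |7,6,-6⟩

4

(a) allowed
(b) allowed
(c) forbidden — Δm_l = +3 (E1 requires Δm_l = 0, ±1)
(d) forbidden — Δl = -5 (E1 requires Δl = ±1)
(e) forbidden — Δl = +3 (E1 requires Δl = ±1); Δm_l = +2 (E1 requires Δm_l = 0, ±1)
(f) forbidden — Δl = +0 (E1 requires Δl = ±1)
(g) allowed
(h) forbidden — Δm_l = -2 (E1 requires Δm_l = 0, ±1)
(i) allowed
(j) forbidden — Δl = +5 (E1 requires Δl = ±1); Δm_l = -5 (E1 requires Δm_l = 0, ±1)
Total allowed: 4 of 10.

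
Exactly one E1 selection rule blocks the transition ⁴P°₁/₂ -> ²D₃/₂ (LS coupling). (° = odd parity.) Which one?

Parity must change: odd → even — ✓.
ΔS = 0: S: 3/2 → 1/2 — ✗.
ΔL = 0, ±1 (not L=0↔0): L: 1 → 2, ΔL = +1 — ✓.
ΔJ = 0, ±1 (not J=0↔0): J: 1/2 → 3/2, ΔJ = +1 — ✓.

the ΔS = 0 rule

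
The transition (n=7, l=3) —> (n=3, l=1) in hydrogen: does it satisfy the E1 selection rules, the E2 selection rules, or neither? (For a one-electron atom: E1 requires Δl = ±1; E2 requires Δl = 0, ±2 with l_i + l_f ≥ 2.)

Δl = 1 − 3 = -2; l_i + l_f = 4.
E1 (Δl = ±1): not satisfied.
E2 (Δl = 0,±2, l_i+l_f ≥ 2): satisfied.

E2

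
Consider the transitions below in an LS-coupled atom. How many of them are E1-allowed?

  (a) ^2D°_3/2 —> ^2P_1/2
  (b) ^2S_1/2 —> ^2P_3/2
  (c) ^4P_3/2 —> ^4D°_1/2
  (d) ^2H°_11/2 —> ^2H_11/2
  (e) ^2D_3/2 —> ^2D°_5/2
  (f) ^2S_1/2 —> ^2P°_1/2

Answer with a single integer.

5

(a) allowed
(b) forbidden (parity fails)
(c) allowed
(d) allowed
(e) allowed
(f) allowed
Total allowed: 5 of 6.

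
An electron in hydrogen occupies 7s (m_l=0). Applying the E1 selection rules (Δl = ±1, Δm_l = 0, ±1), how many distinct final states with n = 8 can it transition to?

E1 requires Δl = ±1, so l_f ∈ {-1, 1}; with 0 ≤ l_f ≤ n_f−1 = 7, the allowed l_f values are {1}.
For l_f = 1: m_f ∈ {m_i−1, m_i, m_i+1} ∩ [−1, 1] = {-1, 0, 1} → 3 states.
Total: 3.

3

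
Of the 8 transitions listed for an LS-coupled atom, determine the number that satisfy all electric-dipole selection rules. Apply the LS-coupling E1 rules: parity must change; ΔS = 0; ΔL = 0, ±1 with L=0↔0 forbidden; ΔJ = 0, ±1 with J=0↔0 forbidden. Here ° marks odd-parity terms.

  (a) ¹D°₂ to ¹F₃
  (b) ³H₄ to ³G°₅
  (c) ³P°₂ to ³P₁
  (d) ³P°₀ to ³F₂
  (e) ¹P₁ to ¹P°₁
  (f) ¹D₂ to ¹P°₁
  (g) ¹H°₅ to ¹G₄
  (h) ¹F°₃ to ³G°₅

6

(a) allowed
(b) allowed
(c) allowed
(d) forbidden (ΔL, ΔJ fail)
(e) allowed
(f) allowed
(g) allowed
(h) forbidden (parity, ΔS, ΔJ fail)
Total allowed: 6 of 8.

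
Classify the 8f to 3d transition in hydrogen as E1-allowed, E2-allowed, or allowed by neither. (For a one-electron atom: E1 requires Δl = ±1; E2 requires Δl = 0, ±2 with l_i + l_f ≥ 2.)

Δl = 2 − 3 = -1; l_i + l_f = 5.
E1 (Δl = ±1): satisfied.
E2 (Δl = 0,±2, l_i+l_f ≥ 2): not satisfied.

E1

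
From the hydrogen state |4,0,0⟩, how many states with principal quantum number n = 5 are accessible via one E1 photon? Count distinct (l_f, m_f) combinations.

3

E1 requires Δl = ±1, so l_f ∈ {-1, 1}; with 0 ≤ l_f ≤ n_f−1 = 4, the allowed l_f values are {1}.
For l_f = 1: m_f ∈ {m_i−1, m_i, m_i+1} ∩ [−1, 1] = {-1, 0, 1} → 3 states.
Total: 3.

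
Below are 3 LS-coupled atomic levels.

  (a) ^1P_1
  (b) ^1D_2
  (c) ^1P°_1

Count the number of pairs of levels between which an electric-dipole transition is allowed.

(a)–(b): forbidden (parity).
(a)–(c): allowed.
(b)–(c): allowed.
Allowed pairs: 2 of 3.

2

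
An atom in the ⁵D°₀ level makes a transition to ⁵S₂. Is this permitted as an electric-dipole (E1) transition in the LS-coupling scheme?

forbidden

Parity must change: odd → even — passes.
ΔS = 0: S: 2 → 2 — passes.
ΔL = 0, ±1 (not L=0↔0): L: 2 → 0, ΔL = -2 — fails.
ΔJ = 0, ±1 (not J=0↔0): J: 0 → 2, ΔJ = +2 — fails.
Rule(s) violated: ΔL, ΔJ.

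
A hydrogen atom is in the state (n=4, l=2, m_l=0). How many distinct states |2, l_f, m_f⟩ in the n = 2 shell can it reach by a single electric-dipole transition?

3

E1 requires Δl = ±1, so l_f ∈ {1, 3}; with 0 ≤ l_f ≤ n_f−1 = 1, the allowed l_f values are {1}.
For l_f = 1: m_f ∈ {m_i−1, m_i, m_i+1} ∩ [−1, 1] = {-1, 0, 1} → 3 states.
Total: 3.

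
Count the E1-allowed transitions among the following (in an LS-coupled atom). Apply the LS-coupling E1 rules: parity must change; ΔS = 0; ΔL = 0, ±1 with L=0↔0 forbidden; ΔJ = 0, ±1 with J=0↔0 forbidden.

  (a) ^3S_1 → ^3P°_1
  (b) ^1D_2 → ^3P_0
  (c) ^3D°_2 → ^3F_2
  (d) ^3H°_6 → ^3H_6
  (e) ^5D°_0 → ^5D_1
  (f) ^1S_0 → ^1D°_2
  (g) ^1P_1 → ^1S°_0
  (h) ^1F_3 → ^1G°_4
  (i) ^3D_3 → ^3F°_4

(a) allowed
(b) forbidden (parity, ΔS, ΔJ fail)
(c) allowed
(d) allowed
(e) allowed
(f) forbidden (ΔL, ΔJ fail)
(g) allowed
(h) allowed
(i) allowed
Total allowed: 7 of 9.

7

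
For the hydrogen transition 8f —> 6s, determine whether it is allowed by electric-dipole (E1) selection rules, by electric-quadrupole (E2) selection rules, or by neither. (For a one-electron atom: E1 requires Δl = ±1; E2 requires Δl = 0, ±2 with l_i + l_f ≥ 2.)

Δl = 0 − 3 = -3; l_i + l_f = 3.
E1 (Δl = ±1): not satisfied.
E2 (Δl = 0,±2, l_i+l_f ≥ 2): not satisfied.

neither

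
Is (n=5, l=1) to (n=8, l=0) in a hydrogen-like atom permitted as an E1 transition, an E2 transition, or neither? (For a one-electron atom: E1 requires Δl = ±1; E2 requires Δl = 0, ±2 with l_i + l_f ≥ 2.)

Δl = 0 − 1 = -1; l_i + l_f = 1.
E1 (Δl = ±1): satisfied.
E2 (Δl = 0,±2, l_i+l_f ≥ 2): not satisfied.

E1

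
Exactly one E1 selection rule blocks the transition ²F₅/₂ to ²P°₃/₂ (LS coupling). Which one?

the ΔL = 0, ±1 rule

Initial level: S=1/2, L=3, J=5/2, parity even. Final level: S=1/2, L=1, J=3/2, parity odd.
Parity must change: even → odd — ok.
ΔS = 0: S: 1/2 → 1/2 — ok.
ΔL = 0, ±1 (not L=0↔0): L: 3 → 1, ΔL = -2 — fails.
ΔJ = 0, ±1 (not J=0↔0): J: 5/2 → 3/2, ΔJ = -1 — ok.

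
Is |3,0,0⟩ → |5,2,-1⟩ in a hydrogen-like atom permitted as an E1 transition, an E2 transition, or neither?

E2

Δl = 2 − 0 = +2; l_i + l_f = 2.
Δm_l = -1.
E1 (Δl = ±1, |Δm_l| ≤ 1): not satisfied.
E2 (Δl = 0,±2, l_i+l_f ≥ 2, |Δm_l| ≤ 2): satisfied.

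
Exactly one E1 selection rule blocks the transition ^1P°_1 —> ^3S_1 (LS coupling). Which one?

Parity must change: odd → even — ✓.
ΔS = 0: S: 0 → 1 — ✗.
ΔL = 0, ±1 (not L=0↔0): L: 1 → 0, ΔL = -1 — ✓.
ΔJ = 0, ±1 (not J=0↔0): J: 1 → 1, ΔJ = +0 — ✓.

the ΔS = 0 rule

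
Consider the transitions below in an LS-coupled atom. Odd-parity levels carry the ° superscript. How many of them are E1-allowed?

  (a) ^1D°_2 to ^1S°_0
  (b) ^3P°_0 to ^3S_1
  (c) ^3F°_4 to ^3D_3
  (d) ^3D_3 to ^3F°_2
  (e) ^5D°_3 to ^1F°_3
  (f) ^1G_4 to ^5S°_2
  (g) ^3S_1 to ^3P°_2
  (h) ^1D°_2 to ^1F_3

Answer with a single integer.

(a) forbidden (parity, ΔL, ΔJ fail)
(b) allowed
(c) allowed
(d) allowed
(e) forbidden (parity, ΔS fail)
(f) forbidden (ΔS, ΔL, ΔJ fail)
(g) allowed
(h) allowed
Total allowed: 5 of 8.

5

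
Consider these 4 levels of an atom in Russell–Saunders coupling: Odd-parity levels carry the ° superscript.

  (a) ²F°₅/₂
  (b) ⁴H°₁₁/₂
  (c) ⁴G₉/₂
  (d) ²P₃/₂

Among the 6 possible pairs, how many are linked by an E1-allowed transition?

(a)–(b): forbidden (parity, ΔS, ΔL, ΔJ).
(a)–(c): forbidden (ΔS, ΔJ).
(a)–(d): forbidden (ΔL).
(b)–(c): allowed.
(b)–(d): forbidden (ΔS, ΔL, ΔJ).
(c)–(d): forbidden (parity, ΔS, ΔL, ΔJ).
Allowed pairs: 1 of 6.

1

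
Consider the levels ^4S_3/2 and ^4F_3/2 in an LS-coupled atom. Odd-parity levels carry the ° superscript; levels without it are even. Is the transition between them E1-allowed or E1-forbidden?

forbidden

Parity must change: even → even — violated.
ΔS = 0: S: 3/2 → 3/2 — satisfied.
ΔL = 0, ±1 (not L=0↔0): L: 0 → 3, ΔL = +3 — violated.
ΔJ = 0, ±1 (not J=0↔0): J: 3/2 → 3/2, ΔJ = +0 — satisfied.
Rule(s) violated: parity, ΔL.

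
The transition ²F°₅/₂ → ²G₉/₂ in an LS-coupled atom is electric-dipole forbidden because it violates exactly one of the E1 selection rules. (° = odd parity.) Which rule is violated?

the ΔJ = 0, ±1 rule

Initial level: S=1/2, L=3, J=5/2, parity odd. Final level: S=1/2, L=4, J=9/2, parity even.
Parity must change: odd → even — passes.
ΔS = 0: S: 1/2 → 1/2 — passes.
ΔL = 0, ±1 (not L=0↔0): L: 3 → 4, ΔL = +1 — passes.
ΔJ = 0, ±1 (not J=0↔0): J: 5/2 → 9/2, ΔJ = +2 — fails.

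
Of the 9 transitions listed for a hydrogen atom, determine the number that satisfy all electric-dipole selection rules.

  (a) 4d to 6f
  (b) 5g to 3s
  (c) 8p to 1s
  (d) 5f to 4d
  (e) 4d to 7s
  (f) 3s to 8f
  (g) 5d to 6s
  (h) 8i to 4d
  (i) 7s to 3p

(a) allowed
(b) forbidden — Δl = -4 (E1 requires Δl = ±1)
(c) allowed
(d) allowed
(e) forbidden — Δl = -2 (E1 requires Δl = ±1)
(f) forbidden — Δl = +3 (E1 requires Δl = ±1)
(g) forbidden — Δl = -2 (E1 requires Δl = ±1)
(h) forbidden — Δl = -4 (E1 requires Δl = ±1)
(i) allowed
Total allowed: 4 of 9.

4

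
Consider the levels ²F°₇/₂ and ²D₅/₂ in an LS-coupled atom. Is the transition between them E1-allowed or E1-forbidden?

allowed

Initial level: S=1/2, L=3, J=7/2, parity odd. Final level: S=1/2, L=2, J=5/2, parity even.
Parity must change: odd → even — ✓.
ΔS = 0: S: 1/2 → 1/2 — ✓.
ΔL = 0, ±1 (not L=0↔0): L: 3 → 2, ΔL = -1 — ✓.
ΔJ = 0, ±1 (not J=0↔0): J: 7/2 → 5/2, ΔJ = -1 — ✓.
All four E1 rules are satisfied.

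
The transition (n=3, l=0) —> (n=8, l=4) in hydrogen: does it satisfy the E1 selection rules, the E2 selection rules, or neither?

neither

Δl = 4 − 0 = +4; l_i + l_f = 4.
E1 (Δl = ±1): not satisfied.
E2 (Δl = 0,±2, l_i+l_f ≥ 2): not satisfied.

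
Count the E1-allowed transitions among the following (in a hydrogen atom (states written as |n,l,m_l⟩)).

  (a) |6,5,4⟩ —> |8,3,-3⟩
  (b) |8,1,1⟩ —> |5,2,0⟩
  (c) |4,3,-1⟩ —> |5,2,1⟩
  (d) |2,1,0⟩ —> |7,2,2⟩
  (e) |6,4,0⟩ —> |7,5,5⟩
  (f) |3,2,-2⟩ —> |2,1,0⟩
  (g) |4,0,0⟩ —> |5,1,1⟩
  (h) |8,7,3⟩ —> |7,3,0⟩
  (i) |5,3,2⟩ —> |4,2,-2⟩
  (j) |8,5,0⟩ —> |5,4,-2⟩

(a) forbidden — Δl = -2 (E1 requires Δl = ±1); Δm_l = -7 (E1 requires Δm_l = 0, ±1)
(b) allowed
(c) forbidden — Δm_l = +2 (E1 requires Δm_l = 0, ±1)
(d) forbidden — Δm_l = +2 (E1 requires Δm_l = 0, ±1)
(e) forbidden — Δm_l = +5 (E1 requires Δm_l = 0, ±1)
(f) forbidden — Δm_l = +2 (E1 requires Δm_l = 0, ±1)
(g) allowed
(h) forbidden — Δl = -4 (E1 requires Δl = ±1); Δm_l = -3 (E1 requires Δm_l = 0, ±1)
(i) forbidden — Δm_l = -4 (E1 requires Δm_l = 0, ±1)
(j) forbidden — Δm_l = -2 (E1 requires Δm_l = 0, ±1)
Total allowed: 2 of 10.

2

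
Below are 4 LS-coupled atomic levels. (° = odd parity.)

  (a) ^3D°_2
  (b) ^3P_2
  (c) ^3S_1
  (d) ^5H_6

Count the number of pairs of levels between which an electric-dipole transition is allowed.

(a)–(b): allowed.
(a)–(c): forbidden (ΔL).
(a)–(d): forbidden (ΔS, ΔL, ΔJ).
(b)–(c): forbidden (parity).
(b)–(d): forbidden (parity, ΔS, ΔL, ΔJ).
(c)–(d): forbidden (parity, ΔS, ΔL, ΔJ).
Allowed pairs: 1 of 6.

1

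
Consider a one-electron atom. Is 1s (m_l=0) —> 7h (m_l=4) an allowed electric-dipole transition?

forbidden

Δl = 5 − 0 = +5; the E1 rule Δl = ±1 is violated.
Δm_l = 4 − (0) = +4. E1 requires Δm_l = 0, ±1: violated.
The transition is electric-dipole forbidden.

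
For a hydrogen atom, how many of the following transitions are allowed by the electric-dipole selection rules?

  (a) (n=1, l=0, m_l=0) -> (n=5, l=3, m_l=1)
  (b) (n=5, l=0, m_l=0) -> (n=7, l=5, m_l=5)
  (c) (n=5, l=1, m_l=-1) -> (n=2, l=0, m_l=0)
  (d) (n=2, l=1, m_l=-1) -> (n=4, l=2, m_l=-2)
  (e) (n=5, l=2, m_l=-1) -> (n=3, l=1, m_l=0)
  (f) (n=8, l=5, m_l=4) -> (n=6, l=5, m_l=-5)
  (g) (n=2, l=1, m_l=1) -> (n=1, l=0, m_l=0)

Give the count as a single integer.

4

(a) forbidden — Δl = +3 (E1 requires Δl = ±1)
(b) forbidden — Δl = +5 (E1 requires Δl = ±1); Δm_l = +5 (E1 requires Δm_l = 0, ±1)
(c) allowed
(d) allowed
(e) allowed
(f) forbidden — Δl = +0 (E1 requires Δl = ±1); Δm_l = -9 (E1 requires Δm_l = 0, ±1)
(g) allowed
Total allowed: 4 of 7.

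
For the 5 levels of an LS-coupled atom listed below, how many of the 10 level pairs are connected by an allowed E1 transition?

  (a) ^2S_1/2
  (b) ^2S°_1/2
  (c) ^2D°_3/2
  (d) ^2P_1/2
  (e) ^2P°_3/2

4

(a)–(b): forbidden (ΔL).
(a)–(c): forbidden (ΔL).
(a)–(d): forbidden (parity).
(a)–(e): allowed.
(b)–(c): forbidden (parity, ΔL).
(b)–(d): allowed.
(b)–(e): forbidden (parity).
(c)–(d): allowed.
(c)–(e): forbidden (parity).
(d)–(e): allowed.
Allowed pairs: 4 of 10.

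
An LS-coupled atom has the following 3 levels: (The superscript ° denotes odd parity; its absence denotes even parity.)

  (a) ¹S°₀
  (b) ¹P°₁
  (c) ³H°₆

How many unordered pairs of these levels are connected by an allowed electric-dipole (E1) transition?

0

(a)–(b): forbidden (parity).
(a)–(c): forbidden (parity, ΔS, ΔL, ΔJ).
(b)–(c): forbidden (parity, ΔS, ΔL, ΔJ).
Allowed pairs: 0 of 3.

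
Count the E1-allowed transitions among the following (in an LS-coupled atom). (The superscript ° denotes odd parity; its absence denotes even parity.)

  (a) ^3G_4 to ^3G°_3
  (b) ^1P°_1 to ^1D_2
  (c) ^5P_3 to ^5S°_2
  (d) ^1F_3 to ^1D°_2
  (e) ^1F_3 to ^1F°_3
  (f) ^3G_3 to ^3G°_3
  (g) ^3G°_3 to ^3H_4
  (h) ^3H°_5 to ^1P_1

7

(a) allowed
(b) allowed
(c) allowed
(d) allowed
(e) allowed
(f) allowed
(g) allowed
(h) forbidden (ΔS, ΔL, ΔJ fail)
Total allowed: 7 of 8.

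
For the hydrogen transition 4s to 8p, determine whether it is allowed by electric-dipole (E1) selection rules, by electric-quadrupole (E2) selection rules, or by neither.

E1

Δl = 1 − 0 = +1; l_i + l_f = 1.
E1 (Δl = ±1): satisfied.
E2 (Δl = 0,±2, l_i+l_f ≥ 2): not satisfied.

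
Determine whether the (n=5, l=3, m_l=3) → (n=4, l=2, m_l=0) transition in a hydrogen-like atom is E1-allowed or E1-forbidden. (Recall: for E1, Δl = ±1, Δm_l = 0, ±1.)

Initial l = 3, final l = 2, so Δl = -1. E1 requires Δl = ±1: ✓.
Δm_l = 0 − (3) = -3. E1 requires Δm_l = 0, ±1: ✗.
The transition is electric-dipole forbidden.

forbidden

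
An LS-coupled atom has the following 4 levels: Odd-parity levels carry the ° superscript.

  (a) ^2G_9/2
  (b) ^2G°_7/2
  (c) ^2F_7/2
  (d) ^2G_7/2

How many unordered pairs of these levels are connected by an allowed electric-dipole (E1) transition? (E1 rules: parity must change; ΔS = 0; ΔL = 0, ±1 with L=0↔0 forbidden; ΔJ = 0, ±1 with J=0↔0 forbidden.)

(a)–(b): allowed.
(a)–(c): forbidden (parity).
(a)–(d): forbidden (parity).
(b)–(c): allowed.
(b)–(d): allowed.
(c)–(d): forbidden (parity).
Allowed pairs: 3 of 6.

3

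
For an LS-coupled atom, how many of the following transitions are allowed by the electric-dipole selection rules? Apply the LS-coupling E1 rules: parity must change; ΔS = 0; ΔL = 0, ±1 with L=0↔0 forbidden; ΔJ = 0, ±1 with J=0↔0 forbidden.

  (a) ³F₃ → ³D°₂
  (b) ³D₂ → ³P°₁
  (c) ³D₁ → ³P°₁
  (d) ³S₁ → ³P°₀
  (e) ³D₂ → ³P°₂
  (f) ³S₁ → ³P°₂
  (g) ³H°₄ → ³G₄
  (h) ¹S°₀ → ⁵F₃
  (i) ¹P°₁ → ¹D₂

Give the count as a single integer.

8

(a) allowed
(b) allowed
(c) allowed
(d) allowed
(e) allowed
(f) allowed
(g) allowed
(h) forbidden (ΔS, ΔL, ΔJ fail)
(i) allowed
Total allowed: 8 of 9.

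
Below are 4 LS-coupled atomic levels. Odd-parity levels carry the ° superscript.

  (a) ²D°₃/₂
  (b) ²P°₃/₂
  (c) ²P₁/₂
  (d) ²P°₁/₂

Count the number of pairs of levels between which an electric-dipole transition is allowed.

3

(a)–(b): forbidden (parity).
(a)–(c): allowed.
(a)–(d): forbidden (parity).
(b)–(c): allowed.
(b)–(d): forbidden (parity).
(c)–(d): allowed.
Allowed pairs: 3 of 6.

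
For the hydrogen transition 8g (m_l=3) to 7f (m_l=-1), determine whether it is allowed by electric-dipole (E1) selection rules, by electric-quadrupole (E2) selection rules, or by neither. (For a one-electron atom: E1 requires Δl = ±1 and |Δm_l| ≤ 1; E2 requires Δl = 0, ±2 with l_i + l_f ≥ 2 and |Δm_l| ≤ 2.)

Δl = 3 − 4 = -1; l_i + l_f = 7.
Δm_l = -4.
E1 (Δl = ±1, |Δm_l| ≤ 1): not satisfied.
E2 (Δl = 0,±2, l_i+l_f ≥ 2, |Δm_l| ≤ 2): not satisfied.

neither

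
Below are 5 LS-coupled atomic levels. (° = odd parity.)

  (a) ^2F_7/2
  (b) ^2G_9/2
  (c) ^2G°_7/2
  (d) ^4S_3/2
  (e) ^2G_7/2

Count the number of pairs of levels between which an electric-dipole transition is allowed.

(a)–(b): forbidden (parity).
(a)–(c): allowed.
(a)–(d): forbidden (parity, ΔS, ΔL, ΔJ).
(a)–(e): forbidden (parity).
(b)–(c): allowed.
(b)–(d): forbidden (parity, ΔS, ΔL, ΔJ).
(b)–(e): forbidden (parity).
(c)–(d): forbidden (ΔS, ΔL, ΔJ).
(c)–(e): allowed.
(d)–(e): forbidden (parity, ΔS, ΔL, ΔJ).
Allowed pairs: 3 of 10.

3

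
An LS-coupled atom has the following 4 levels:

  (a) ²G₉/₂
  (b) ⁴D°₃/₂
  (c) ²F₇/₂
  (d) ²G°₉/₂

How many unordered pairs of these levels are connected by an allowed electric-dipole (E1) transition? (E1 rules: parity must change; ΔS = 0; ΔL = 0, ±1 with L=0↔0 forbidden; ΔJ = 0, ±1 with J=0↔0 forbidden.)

2

(a)–(b): forbidden (ΔS, ΔL, ΔJ).
(a)–(c): forbidden (parity).
(a)–(d): allowed.
(b)–(c): forbidden (ΔS, ΔJ).
(b)–(d): forbidden (parity, ΔS, ΔL, ΔJ).
(c)–(d): allowed.
Allowed pairs: 2 of 6.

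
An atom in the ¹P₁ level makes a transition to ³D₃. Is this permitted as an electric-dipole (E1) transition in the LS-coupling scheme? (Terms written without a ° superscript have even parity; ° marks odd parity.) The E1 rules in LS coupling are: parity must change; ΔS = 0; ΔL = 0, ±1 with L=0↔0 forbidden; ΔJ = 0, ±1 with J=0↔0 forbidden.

Reading off the term symbols: S 0→1, L 1→2, J 1→3, parity even→even.
Parity must change: even → even — violated.
ΔS = 0: S: 0 → 1 — violated.
ΔL = 0, ±1 (not L=0↔0): L: 1 → 2, ΔL = +1 — satisfied.
ΔJ = 0, ±1 (not J=0↔0): J: 1 → 3, ΔJ = +2 — violated.
Rule(s) violated: parity, ΔS, ΔJ.

forbidden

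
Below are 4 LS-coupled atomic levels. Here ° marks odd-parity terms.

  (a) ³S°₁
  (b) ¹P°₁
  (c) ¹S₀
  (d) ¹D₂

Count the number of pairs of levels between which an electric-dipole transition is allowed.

2

(a)–(b): forbidden (parity, ΔS).
(a)–(c): forbidden (ΔS, ΔL).
(a)–(d): forbidden (ΔS, ΔL).
(b)–(c): allowed.
(b)–(d): allowed.
(c)–(d): forbidden (parity, ΔL, ΔJ).
Allowed pairs: 2 of 6.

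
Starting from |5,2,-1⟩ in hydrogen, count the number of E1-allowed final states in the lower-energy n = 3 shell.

2

E1 requires Δl = ±1, so l_f ∈ {1, 3}; with 0 ≤ l_f ≤ n_f−1 = 2, the allowed l_f values are {1}.
For l_f = 1: m_f ∈ {m_i−1, m_i, m_i+1} ∩ [−1, 1] = {-1, 0} → 2 states.
Total: 2.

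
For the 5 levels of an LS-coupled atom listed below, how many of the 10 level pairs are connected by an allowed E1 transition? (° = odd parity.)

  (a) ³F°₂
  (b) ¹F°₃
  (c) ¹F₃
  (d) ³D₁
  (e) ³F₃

(a)–(b): forbidden (parity, ΔS).
(a)–(c): forbidden (ΔS).
(a)–(d): allowed.
(a)–(e): allowed.
(b)–(c): allowed.
(b)–(d): forbidden (ΔS, ΔJ).
(b)–(e): forbidden (ΔS).
(c)–(d): forbidden (parity, ΔS, ΔJ).
(c)–(e): forbidden (parity, ΔS).
(d)–(e): forbidden (parity, ΔJ).
Allowed pairs: 3 of 10.

3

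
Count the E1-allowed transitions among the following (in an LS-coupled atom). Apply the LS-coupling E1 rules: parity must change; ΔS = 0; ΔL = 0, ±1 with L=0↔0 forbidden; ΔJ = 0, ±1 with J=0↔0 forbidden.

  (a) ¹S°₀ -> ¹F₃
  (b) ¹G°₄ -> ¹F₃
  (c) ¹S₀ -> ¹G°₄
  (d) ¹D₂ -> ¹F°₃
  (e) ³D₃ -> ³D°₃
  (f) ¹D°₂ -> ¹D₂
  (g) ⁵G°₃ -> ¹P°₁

4

(a) forbidden (ΔL, ΔJ fail)
(b) allowed
(c) forbidden (ΔL, ΔJ fail)
(d) allowed
(e) allowed
(f) allowed
(g) forbidden (parity, ΔS, ΔL, ΔJ fail)
Total allowed: 4 of 7.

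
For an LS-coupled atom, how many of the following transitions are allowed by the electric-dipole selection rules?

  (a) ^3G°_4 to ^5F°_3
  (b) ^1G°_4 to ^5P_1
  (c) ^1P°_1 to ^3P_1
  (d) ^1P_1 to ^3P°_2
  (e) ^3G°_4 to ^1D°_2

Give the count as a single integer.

0

(a) forbidden (parity, ΔS fail)
(b) forbidden (ΔS, ΔL, ΔJ fail)
(c) forbidden (ΔS fails)
(d) forbidden (ΔS fails)
(e) forbidden (parity, ΔS, ΔL, ΔJ fail)
Total allowed: 0 of 5.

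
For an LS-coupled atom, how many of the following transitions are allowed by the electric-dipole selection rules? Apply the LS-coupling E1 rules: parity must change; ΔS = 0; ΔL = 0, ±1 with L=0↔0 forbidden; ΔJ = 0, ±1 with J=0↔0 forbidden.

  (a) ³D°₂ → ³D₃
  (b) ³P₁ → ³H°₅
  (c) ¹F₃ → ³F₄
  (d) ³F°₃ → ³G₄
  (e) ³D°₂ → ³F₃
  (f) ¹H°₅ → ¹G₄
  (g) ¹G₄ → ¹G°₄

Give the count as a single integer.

5

(a) allowed
(b) forbidden (ΔL, ΔJ fail)
(c) forbidden (parity, ΔS fail)
(d) allowed
(e) allowed
(f) allowed
(g) allowed
Total allowed: 5 of 7.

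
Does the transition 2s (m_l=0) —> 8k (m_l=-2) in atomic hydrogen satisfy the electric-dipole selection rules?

Initial l = 0, final l = 7, so Δl = +7. E1 requires Δl = ±1: violated.
Δm_l = -2 − (0) = -2. E1 requires Δm_l = 0, ±1: violated.
The transition is electric-dipole forbidden.

forbidden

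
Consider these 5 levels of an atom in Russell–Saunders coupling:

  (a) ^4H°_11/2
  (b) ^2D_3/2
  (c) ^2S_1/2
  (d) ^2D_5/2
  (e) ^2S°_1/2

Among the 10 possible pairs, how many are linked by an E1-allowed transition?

(a)–(b): forbidden (ΔS, ΔL, ΔJ).
(a)–(c): forbidden (ΔS, ΔL, ΔJ).
(a)–(d): forbidden (ΔS, ΔL, ΔJ).
(a)–(e): forbidden (parity, ΔS, ΔL, ΔJ).
(b)–(c): forbidden (parity, ΔL).
(b)–(d): forbidden (parity).
(b)–(e): forbidden (ΔL).
(c)–(d): forbidden (parity, ΔL, ΔJ).
(c)–(e): forbidden (ΔL).
(d)–(e): forbidden (ΔL, ΔJ).
Allowed pairs: 0 of 10.

0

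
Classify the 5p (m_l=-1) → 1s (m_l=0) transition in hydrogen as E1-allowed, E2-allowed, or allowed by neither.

E1

Δl = 0 − 1 = -1; l_i + l_f = 1.
Δm_l = +1.
E1 (Δl = ±1, |Δm_l| ≤ 1): satisfied.
E2 (Δl = 0,±2, l_i+l_f ≥ 2, |Δm_l| ≤ 2): not satisfied.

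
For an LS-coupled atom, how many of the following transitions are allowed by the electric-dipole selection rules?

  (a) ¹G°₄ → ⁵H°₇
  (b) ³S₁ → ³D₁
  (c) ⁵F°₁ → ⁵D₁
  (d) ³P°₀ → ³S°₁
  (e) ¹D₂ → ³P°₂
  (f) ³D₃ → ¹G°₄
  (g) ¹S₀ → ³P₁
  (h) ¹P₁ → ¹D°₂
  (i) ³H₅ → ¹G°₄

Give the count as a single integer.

2

(a) forbidden (parity, ΔS, ΔJ fail)
(b) forbidden (parity, ΔL fail)
(c) allowed
(d) forbidden (parity fails)
(e) forbidden (ΔS fails)
(f) forbidden (ΔS, ΔL fail)
(g) forbidden (parity, ΔS fail)
(h) allowed
(i) forbidden (ΔS fails)
Total allowed: 2 of 9.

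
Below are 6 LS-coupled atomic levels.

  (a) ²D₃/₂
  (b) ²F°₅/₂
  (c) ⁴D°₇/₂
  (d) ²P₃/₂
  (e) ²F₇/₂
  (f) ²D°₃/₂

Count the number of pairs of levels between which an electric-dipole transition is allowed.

4

(a)–(b): allowed.
(a)–(c): forbidden (ΔS, ΔJ).
(a)–(d): forbidden (parity).
(a)–(e): forbidden (parity, ΔJ).
(a)–(f): allowed.
(b)–(c): forbidden (parity, ΔS).
(b)–(d): forbidden (ΔL).
(b)–(e): allowed.
(b)–(f): forbidden (parity).
(c)–(d): forbidden (ΔS, ΔJ).
(c)–(e): forbidden (ΔS).
(c)–(f): forbidden (parity, ΔS, ΔJ).
(d)–(e): forbidden (parity, ΔL, ΔJ).
(d)–(f): allowed.
(e)–(f): forbidden (ΔJ).
Allowed pairs: 4 of 15.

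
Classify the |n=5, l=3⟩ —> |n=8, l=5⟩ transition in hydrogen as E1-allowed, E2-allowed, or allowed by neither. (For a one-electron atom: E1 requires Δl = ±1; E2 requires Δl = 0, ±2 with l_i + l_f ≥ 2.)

Δl = 5 − 3 = +2; l_i + l_f = 8.
E1 (Δl = ±1): not satisfied.
E2 (Δl = 0,±2, l_i+l_f ≥ 2): satisfied.

E2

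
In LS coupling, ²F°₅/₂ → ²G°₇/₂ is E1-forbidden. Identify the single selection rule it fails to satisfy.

ΔL = 0, ±1 (not L=0↔0): L: 3 → 4, ΔL = +1 — ✓.
ΔJ = 0, ±1 (not J=0↔0): J: 5/2 → 7/2, ΔJ = +1 — ✓.
ΔS = 0: S: 1/2 → 1/2 — ✓.
Parity must change: odd → odd — ✗.

parity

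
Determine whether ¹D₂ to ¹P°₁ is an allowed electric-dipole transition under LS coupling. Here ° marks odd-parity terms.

allowed

Parity must change: even → odd — satisfied.
ΔS = 0: S: 0 → 0 — satisfied.
ΔL = 0, ±1 (not L=0↔0): L: 2 → 1, ΔL = -1 — satisfied.
ΔJ = 0, ±1 (not J=0↔0): J: 2 → 1, ΔJ = -1 — satisfied.
All four E1 rules are satisfied.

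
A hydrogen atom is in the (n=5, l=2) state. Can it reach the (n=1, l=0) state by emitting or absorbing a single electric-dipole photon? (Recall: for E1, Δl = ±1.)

forbidden

l: 2 → 0 (Δl = -2). Δl = ±1 ✗.
The transition is electric-dipole forbidden.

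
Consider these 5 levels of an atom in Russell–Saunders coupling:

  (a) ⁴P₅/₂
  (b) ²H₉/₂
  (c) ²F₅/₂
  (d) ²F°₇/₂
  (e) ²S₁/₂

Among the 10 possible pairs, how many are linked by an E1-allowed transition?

1

(a)–(b): forbidden (parity, ΔS, ΔL, ΔJ).
(a)–(c): forbidden (parity, ΔS, ΔL).
(a)–(d): forbidden (ΔS, ΔL).
(a)–(e): forbidden (parity, ΔS, ΔJ).
(b)–(c): forbidden (parity, ΔL, ΔJ).
(b)–(d): forbidden (ΔL).
(b)–(e): forbidden (parity, ΔL, ΔJ).
(c)–(d): allowed.
(c)–(e): forbidden (parity, ΔL, ΔJ).
(d)–(e): forbidden (ΔL, ΔJ).
Allowed pairs: 1 of 10.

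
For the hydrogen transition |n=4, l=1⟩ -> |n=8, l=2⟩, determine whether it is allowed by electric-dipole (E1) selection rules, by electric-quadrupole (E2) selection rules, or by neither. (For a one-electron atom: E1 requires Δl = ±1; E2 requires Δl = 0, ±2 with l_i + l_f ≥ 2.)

Δl = 2 − 1 = +1; l_i + l_f = 3.
E1 (Δl = ±1): satisfied.
E2 (Δl = 0,±2, l_i+l_f ≥ 2): not satisfied.

E1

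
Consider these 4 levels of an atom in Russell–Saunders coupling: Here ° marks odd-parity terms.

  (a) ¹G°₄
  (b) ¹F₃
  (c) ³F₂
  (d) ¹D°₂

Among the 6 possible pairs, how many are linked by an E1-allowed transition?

(a)–(b): allowed.
(a)–(c): forbidden (ΔS, ΔJ).
(a)–(d): forbidden (parity, ΔL, ΔJ).
(b)–(c): forbidden (parity, ΔS).
(b)–(d): allowed.
(c)–(d): forbidden (ΔS).
Allowed pairs: 2 of 6.

2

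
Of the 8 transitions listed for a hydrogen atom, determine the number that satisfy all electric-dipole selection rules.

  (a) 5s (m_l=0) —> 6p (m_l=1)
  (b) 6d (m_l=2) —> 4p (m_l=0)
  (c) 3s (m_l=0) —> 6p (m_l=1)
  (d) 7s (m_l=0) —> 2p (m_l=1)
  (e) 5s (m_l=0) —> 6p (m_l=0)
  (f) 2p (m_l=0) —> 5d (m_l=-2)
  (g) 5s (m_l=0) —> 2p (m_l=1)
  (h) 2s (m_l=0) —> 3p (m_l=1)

6

(a) allowed
(b) forbidden — Δm_l = -2 (E1 requires Δm_l = 0, ±1)
(c) allowed
(d) allowed
(e) allowed
(f) forbidden — Δm_l = -2 (E1 requires Δm_l = 0, ±1)
(g) allowed
(h) allowed
Total allowed: 6 of 8.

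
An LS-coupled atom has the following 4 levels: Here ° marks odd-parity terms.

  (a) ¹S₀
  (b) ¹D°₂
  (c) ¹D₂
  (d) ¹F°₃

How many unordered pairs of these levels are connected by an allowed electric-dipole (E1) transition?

(a)–(b): forbidden (ΔL, ΔJ).
(a)–(c): forbidden (parity, ΔL, ΔJ).
(a)–(d): forbidden (ΔL, ΔJ).
(b)–(c): allowed.
(b)–(d): forbidden (parity).
(c)–(d): allowed.
Allowed pairs: 2 of 6.

2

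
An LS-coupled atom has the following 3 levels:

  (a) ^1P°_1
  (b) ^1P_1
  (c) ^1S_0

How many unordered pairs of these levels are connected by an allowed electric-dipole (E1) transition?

(a)–(b): allowed.
(a)–(c): allowed.
(b)–(c): forbidden (parity).
Allowed pairs: 2 of 3.

2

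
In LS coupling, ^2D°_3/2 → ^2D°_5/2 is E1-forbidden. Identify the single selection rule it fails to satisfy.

parity

Initial level: S=1/2, L=2, J=3/2, parity odd. Final level: S=1/2, L=2, J=5/2, parity odd.
Parity must change: odd → odd — violated.
ΔS = 0: S: 1/2 → 1/2 — satisfied.
ΔL = 0, ±1 (not L=0↔0): L: 2 → 2, ΔL = +0 — satisfied.
ΔJ = 0, ±1 (not J=0↔0): J: 3/2 → 5/2, ΔJ = +1 — satisfied.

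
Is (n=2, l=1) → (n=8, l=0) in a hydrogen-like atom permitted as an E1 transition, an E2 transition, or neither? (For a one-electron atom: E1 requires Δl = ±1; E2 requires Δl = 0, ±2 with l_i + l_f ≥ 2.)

Δl = 0 − 1 = -1; l_i + l_f = 1.
E1 (Δl = ±1): satisfied.
E2 (Δl = 0,±2, l_i+l_f ≥ 2): not satisfied.

E1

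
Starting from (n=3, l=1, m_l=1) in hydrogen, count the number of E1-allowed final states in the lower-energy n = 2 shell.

E1 requires Δl = ±1, so l_f ∈ {0, 2}; with 0 ≤ l_f ≤ n_f−1 = 1, the allowed l_f values are {0}.
For l_f = 0: m_f ∈ {m_i−1, m_i, m_i+1} ∩ [−0, 0] = {0} → 1 state.
Total: 1.

1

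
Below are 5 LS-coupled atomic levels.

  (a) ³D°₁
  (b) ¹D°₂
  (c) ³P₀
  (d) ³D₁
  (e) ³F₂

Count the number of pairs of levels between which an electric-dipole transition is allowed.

3

(a)–(b): forbidden (parity, ΔS).
(a)–(c): allowed.
(a)–(d): allowed.
(a)–(e): allowed.
(b)–(c): forbidden (ΔS, ΔJ).
(b)–(d): forbidden (ΔS).
(b)–(e): forbidden (ΔS).
(c)–(d): forbidden (parity).
(c)–(e): forbidden (parity, ΔL, ΔJ).
(d)–(e): forbidden (parity).
Allowed pairs: 3 of 10.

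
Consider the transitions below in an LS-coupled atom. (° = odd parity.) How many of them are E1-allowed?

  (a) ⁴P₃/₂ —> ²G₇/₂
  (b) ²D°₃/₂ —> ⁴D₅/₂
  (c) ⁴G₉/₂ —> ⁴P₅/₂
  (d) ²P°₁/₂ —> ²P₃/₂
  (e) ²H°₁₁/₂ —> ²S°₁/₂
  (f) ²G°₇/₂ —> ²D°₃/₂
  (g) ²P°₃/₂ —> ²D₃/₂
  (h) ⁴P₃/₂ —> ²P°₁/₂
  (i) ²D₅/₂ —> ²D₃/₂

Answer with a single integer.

(a) forbidden (parity, ΔS, ΔL, ΔJ fail)
(b) forbidden (ΔS fails)
(c) forbidden (parity, ΔL, ΔJ fail)
(d) allowed
(e) forbidden (parity, ΔL, ΔJ fail)
(f) forbidden (parity, ΔL, ΔJ fail)
(g) allowed
(h) forbidden (ΔS fails)
(i) forbidden (parity fails)
Total allowed: 2 of 9.

2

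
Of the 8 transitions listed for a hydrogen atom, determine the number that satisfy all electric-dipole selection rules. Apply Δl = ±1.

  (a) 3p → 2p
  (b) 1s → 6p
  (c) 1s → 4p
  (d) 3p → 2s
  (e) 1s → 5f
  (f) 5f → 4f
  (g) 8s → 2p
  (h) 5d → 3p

(a) forbidden — Δl = +0 (E1 requires Δl = ±1)
(b) allowed
(c) allowed
(d) allowed
(e) forbidden — Δl = +3 (E1 requires Δl = ±1)
(f) forbidden — Δl = +0 (E1 requires Δl = ±1)
(g) allowed
(h) allowed
Total allowed: 5 of 8.

5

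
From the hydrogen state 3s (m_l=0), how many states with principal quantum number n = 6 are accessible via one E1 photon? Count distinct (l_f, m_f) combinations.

3

E1 requires Δl = ±1, so l_f ∈ {-1, 1}; with 0 ≤ l_f ≤ n_f−1 = 5, the allowed l_f values are {1}.
For l_f = 1: m_f ∈ {m_i−1, m_i, m_i+1} ∩ [−1, 1] = {-1, 0, 1} → 3 states.
Total: 3.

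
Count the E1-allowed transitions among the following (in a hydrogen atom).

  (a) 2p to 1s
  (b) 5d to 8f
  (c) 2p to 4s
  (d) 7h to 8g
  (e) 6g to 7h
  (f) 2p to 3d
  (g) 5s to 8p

(a) allowed
(b) allowed
(c) allowed
(d) allowed
(e) allowed
(f) allowed
(g) allowed
Total allowed: 7 of 7.

7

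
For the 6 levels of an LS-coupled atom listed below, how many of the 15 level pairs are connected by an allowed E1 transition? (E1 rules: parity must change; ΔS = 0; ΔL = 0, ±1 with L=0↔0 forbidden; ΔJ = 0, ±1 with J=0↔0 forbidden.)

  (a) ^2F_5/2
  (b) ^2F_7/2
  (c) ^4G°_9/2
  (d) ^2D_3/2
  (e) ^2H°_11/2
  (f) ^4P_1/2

(a)–(b): forbidden (parity).
(a)–(c): forbidden (ΔS, ΔJ).
(a)–(d): forbidden (parity).
(a)–(e): forbidden (ΔL, ΔJ).
(a)–(f): forbidden (parity, ΔS, ΔL, ΔJ).
(b)–(c): forbidden (ΔS).
(b)–(d): forbidden (parity, ΔJ).
(b)–(e): forbidden (ΔL, ΔJ).
(b)–(f): forbidden (parity, ΔS, ΔL, ΔJ).
(c)–(d): forbidden (ΔS, ΔL, ΔJ).
(c)–(e): forbidden (parity, ΔS).
(c)–(f): forbidden (ΔL, ΔJ).
(d)–(e): forbidden (ΔL, ΔJ).
(d)–(f): forbidden (parity, ΔS).
(e)–(f): forbidden (ΔS, ΔL, ΔJ).
Allowed pairs: 0 of 15.

0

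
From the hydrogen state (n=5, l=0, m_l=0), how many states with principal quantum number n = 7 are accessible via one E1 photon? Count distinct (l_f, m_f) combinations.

3

E1 requires Δl = ±1, so l_f ∈ {-1, 1}; with 0 ≤ l_f ≤ n_f−1 = 6, the allowed l_f values are {1}.
For l_f = 1: m_f ∈ {m_i−1, m_i, m_i+1} ∩ [−1, 1] = {-1, 0, 1} → 3 states.
Total: 3.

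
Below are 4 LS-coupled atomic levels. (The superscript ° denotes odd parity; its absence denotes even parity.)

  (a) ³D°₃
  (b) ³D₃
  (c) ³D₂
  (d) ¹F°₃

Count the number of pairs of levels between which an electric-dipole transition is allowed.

2

(a)–(b): allowed.
(a)–(c): allowed.
(a)–(d): forbidden (parity, ΔS).
(b)–(c): forbidden (parity).
(b)–(d): forbidden (ΔS).
(c)–(d): forbidden (ΔS).
Allowed pairs: 2 of 6.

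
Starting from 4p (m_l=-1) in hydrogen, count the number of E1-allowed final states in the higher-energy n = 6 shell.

E1 requires Δl = ±1, so l_f ∈ {0, 2}; with 0 ≤ l_f ≤ n_f−1 = 5, the allowed l_f values are {0, 2}.
For l_f = 0: m_f ∈ {m_i−1, m_i, m_i+1} ∩ [−0, 0] = {0} → 1 state.
For l_f = 2: m_f ∈ {m_i−1, m_i, m_i+1} ∩ [−2, 2] = {-2, -1, 0} → 3 states.
Total: 4.

4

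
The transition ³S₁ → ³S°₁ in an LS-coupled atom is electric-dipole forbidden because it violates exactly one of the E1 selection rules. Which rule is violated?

the L=0 ↔ L=0 exclusion

ΔL = 0, ±1 (not L=0↔0): L: 0 → 0, ΔL = +0 — violated.
ΔJ = 0, ±1 (not J=0↔0): J: 1 → 1, ΔJ = +0 — satisfied.
ΔS = 0: S: 1 → 1 — satisfied.
Parity must change: even → odd — satisfied.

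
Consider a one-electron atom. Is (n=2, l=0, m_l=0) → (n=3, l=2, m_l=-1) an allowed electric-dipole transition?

l: 0 → 2 (Δl = +2). Δl = ±1 violated.
m_l: 0 → -1 (Δm_l = -1). |Δm_l| ≤ 1 satisfied.
The transition is electric-dipole forbidden.

forbidden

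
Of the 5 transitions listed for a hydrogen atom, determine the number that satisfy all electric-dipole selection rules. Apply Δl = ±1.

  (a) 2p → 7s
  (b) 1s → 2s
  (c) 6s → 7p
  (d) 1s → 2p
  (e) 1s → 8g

(a) allowed
(b) forbidden — Δl = +0 (E1 requires Δl = ±1)
(c) allowed
(d) allowed
(e) forbidden — Δl = +4 (E1 requires Δl = ±1)
Total allowed: 3 of 5.

3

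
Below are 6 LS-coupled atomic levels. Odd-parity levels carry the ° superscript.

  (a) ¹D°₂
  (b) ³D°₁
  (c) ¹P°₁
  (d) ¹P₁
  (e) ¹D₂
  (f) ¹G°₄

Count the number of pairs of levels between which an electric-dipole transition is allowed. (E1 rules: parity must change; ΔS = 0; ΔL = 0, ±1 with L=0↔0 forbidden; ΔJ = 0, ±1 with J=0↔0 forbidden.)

(a)–(b): forbidden (parity, ΔS).
(a)–(c): forbidden (parity).
(a)–(d): allowed.
(a)–(e): allowed.
(a)–(f): forbidden (parity, ΔL, ΔJ).
(b)–(c): forbidden (parity, ΔS).
(b)–(d): forbidden (ΔS).
(b)–(e): forbidden (ΔS).
(b)–(f): forbidden (parity, ΔS, ΔL, ΔJ).
(c)–(d): allowed.
(c)–(e): allowed.
(c)–(f): forbidden (parity, ΔL, ΔJ).
(d)–(e): forbidden (parity).
(d)–(f): forbidden (ΔL, ΔJ).
(e)–(f): forbidden (ΔL, ΔJ).
Allowed pairs: 4 of 15.

4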